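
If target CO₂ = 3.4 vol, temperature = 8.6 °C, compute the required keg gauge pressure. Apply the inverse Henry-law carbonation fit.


psi = vols/(0.01821 + 0.09011·e^(−0.04·T)) − 14.695
psi = 3.4/(0.01821 + 0.09011·e^(−0.04·8.6)) − 14.695

26.7222 psi


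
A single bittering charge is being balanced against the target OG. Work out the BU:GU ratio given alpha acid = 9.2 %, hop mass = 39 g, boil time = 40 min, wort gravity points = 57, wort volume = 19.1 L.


U = 1.65·0.000125^(GP/1000)·(1−e^(−0.04t))/4.15;  IBU = (α/100)·m·U·1000/V;  BU:GU = IBU/GP
U = 1.65·0.000125^(57/1000)·(1−e^(−0.04·40))/4.15 = 0.1901
IBU = (9.2/100)·39·0.1901·1000/19.1 = 35.7140
BU:GU = 35.7140/57

0.6266


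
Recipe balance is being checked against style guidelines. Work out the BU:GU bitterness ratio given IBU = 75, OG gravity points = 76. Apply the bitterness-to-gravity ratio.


BU:GU = IBU / OG_points
BU:GU = 75 / 76

0.9868


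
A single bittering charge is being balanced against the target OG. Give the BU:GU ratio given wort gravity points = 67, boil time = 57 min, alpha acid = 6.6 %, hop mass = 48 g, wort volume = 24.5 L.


U = 1.65·0.000125^(GP/1000)·(1−e^(−0.04t))/4.15;  IBU = (α/100)·m·U·1000/V;  BU:GU = IBU/GP
U = 1.65·0.000125^(67/1000)·(1−e^(−0.04·57))/4.15 = 0.1955
IBU = (6.6/100)·48·0.1955·1000/24.5 = 25.2747
BU:GU = 25.2747/67

0.3772


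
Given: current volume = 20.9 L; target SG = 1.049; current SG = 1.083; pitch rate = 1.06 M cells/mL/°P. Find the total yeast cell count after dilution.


V_w = V·((SG_c−1)/(SG_t−1)−1);  °P = 259 − 259/SG_t;  cells = rate·(V+V_w)·°P
V_w = 20.9·((1.083−1)/(1.049−1)−1) = 14.5020
V_final = 20.9 + 14.5020 = 35.4020
°P = 259 − 259/1.049 = 12.0982
cells = 1.06·35.4020·12.0982

453.9986 billion cells


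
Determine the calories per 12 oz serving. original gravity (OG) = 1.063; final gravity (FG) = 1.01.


ABW = (OG−FG)·131.25·0.79/FG;  °P = 259 − 259/SG (for OG→OE and FG→AE);  RE = 0.1808·OE + 0.8192·AE;  Cal = (6.9·ABW + 4·(RE−0.1))·FG·3.55
ABW = (1.063 − 1.01)·131.25·0.79/1.01 = 5.4410
OE = 259 − 259/1.063 = 15.3500 °P
AE = 259 − 259/1.01 = 2.5644 °P
RE = 0.1808·15.3500 + 0.8192·2.5644 = 4.8760 °P
Cal = (6.9·5.4410 + 4·(4.8760−0.1))·1.01·3.55

203.1080 kcal


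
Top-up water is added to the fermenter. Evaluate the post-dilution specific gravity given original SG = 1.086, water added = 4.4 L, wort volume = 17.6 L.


SG_new = 1 + (SG_old − 1)·V_old/(V_old + V_water)
pts = (1.086 − 1)·1000·17.6/(17.6 + 4.4) = 68.8000
SG_new = 1 + 68.8000/1000

1.0688


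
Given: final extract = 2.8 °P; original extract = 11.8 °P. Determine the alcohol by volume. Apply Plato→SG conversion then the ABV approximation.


SG = 259/(259 − P);  ABV = (OG − FG)·131.25
OG = 259/(259 − 11.8) = 1.0477
FG = 259/(259 − 2.8) = 1.0109
ABV = (1.0477 − 1.0109)·131.25

4.8307 % ABV


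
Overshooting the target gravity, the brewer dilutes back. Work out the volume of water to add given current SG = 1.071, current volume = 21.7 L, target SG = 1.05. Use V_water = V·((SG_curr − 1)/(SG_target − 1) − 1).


V_water = 21.7·((1.071 − 1)/(1.05 − 1) − 1)

9.1140 L


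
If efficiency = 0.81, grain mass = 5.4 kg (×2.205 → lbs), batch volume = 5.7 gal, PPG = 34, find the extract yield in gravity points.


points = lbs × PPG × eff / vol
lbs = 5.4 × 2.205 = 11.9070
points = 11.9070 × 34 × 0.81 / 5.7

57.5296 points


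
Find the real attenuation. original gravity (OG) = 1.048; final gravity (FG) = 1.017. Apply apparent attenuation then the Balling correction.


AA = (OG−FG)/(OG−1)·100;  RA = AA·0.8192
AA = (1.048 − 1.017)/(1.048 − 1)·100 = 64.5833
RA = 64.5833·0.8192

52.9067 %


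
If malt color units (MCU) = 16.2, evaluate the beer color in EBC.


SRM = 1.4922·MCU^0.6859;  EBC = SRM·1.97
SRM = 1.4922·16.2^0.6859 = 10.0794
EBC = 10.0794·1.97

19.8564 EBC


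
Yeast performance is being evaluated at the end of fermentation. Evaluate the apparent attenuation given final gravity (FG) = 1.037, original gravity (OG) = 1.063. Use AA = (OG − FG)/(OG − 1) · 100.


AA = (1.063 − 1.037)/(1.063 − 1) · 100

41.2698 %


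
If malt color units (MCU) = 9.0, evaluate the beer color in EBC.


SRM = 1.4922·MCU^0.6859;  EBC = SRM·1.97
SRM = 1.4922·9.0^0.6859 = 6.7351
EBC = 6.7351·1.97

13.2681 EBC


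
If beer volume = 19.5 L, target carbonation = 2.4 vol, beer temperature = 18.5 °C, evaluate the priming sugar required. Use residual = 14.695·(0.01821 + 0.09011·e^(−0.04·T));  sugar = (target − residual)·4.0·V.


residual = 14.695·(0.01821 + 0.09011·e^(−0.04·18.5)) = 0.8994
sugar = (2.4 − 0.8994)·4.0·19.5

117.0488 g


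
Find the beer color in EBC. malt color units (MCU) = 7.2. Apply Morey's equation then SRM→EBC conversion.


SRM = 1.4922·MCU^0.6859;  EBC = SRM·1.97
SRM = 1.4922·7.2^0.6859 = 5.7792
EBC = 5.7792·1.97

11.3851 EBC


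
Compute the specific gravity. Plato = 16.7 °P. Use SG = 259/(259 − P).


SG = 259/(259 − 16.7)

1.0689


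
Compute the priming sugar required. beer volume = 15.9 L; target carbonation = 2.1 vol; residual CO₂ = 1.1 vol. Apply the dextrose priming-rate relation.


sugar = (target − residual)·4.0·V
sugar = (2.1 − 1.1)·4.0·15.9

63.6000 g


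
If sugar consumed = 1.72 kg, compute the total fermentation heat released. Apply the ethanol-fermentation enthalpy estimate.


Q = m_sugar · 590 kJ/kg
Q = 1.72 · 590

1014.8000 kJ


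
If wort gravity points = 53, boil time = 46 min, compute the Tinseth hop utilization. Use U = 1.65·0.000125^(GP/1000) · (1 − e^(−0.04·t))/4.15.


bigness = 1.65·0.000125^(53/1000) = 1.0248
boil_factor = (1 − e^(−0.04·46))/4.15 = 0.2027
U = 1.0248 · 0.2027

0.2077


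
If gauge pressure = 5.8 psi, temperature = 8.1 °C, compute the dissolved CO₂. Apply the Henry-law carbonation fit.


vols = (P + 14.695)·(0.01821 + 0.09011·e^(−0.04·T))
vols = (5.8 + 14.695)·(0.01821 + 0.09011·e^(−0.04·8.1))

1.7089 volumes


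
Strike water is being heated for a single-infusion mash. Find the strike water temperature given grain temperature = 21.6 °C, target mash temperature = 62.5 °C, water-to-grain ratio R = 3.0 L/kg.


T_strike = (0.41/R)·(T_mash − T_grain) + T_mash
T_strike = (0.41/3.0)·(62.5 − 21.6) + 62.5

68.0897 °C


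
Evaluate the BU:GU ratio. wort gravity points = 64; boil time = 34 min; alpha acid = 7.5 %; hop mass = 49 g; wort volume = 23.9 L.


U = 1.65·0.000125^(GP/1000)·(1−e^(−0.04t))/4.15;  IBU = (α/100)·m·U·1000/V;  BU:GU = IBU/GP
U = 1.65·0.000125^(64/1000)·(1−e^(−0.04·34))/4.15 = 0.1663
IBU = (7.5/100)·49·0.1663·1000/23.9 = 25.5673
BU:GU = 25.5673/64

0.3995


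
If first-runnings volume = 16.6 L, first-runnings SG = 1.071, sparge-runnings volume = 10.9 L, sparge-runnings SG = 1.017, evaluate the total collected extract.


total = Σ (SG_i − 1)·1000·V_i
first = (1.071 − 1)·1000·16.6 = 1178.6000
sparge = (1.017 − 1)·1000·10.9 = 185.3000
total = 1178.6000 + 185.3000

1363.9000 gravity·L


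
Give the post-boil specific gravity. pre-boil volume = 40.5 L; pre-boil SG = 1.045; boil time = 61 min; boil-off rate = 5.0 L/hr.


V_post = V_pre − rate·(t/60);  SG_post = 1 + (SG_pre−1)·V_pre/V_post
V_post = 40.5 − 5.0·(61/60) = 35.4167
SG_post = 1 + (1.045 − 1)·40.5/35.4167

1.0515


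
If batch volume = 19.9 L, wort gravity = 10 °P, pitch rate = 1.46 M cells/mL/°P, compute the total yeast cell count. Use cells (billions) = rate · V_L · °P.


cells = 1.46 · 19.9 · 10

290.5400 billion cells


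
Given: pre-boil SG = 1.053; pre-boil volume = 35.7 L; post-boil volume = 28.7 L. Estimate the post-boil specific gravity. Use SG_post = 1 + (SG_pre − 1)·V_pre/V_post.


pts_pre = (1.053 − 1)·1000 = 53.0000
pts_post = 53.0000·35.7/28.7 = 65.9268
SG_post = 1 + 65.9268/1000

1.0659


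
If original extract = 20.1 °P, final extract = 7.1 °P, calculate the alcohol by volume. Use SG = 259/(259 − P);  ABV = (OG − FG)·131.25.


OG = 259/(259 − 20.1) = 1.0841
FG = 259/(259 − 7.1) = 1.0282
ABV = (1.0841 − 1.0282)·131.25

7.3434 % ABV


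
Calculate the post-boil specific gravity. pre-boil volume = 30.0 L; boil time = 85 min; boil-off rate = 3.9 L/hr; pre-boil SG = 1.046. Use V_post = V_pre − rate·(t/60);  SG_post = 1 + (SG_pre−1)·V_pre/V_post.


V_post = 30.0 − 3.9·(85/60) = 24.4750
SG_post = 1 + (1.046 − 1)·30.0/24.4750

1.0564


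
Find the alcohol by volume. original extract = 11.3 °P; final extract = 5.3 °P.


SG = 259/(259 − P);  ABV = (OG − FG)·131.25
OG = 259/(259 − 11.3) = 1.0456
FG = 259/(259 − 5.3) = 1.0209
ABV = (1.0456 − 1.0209)·131.25

3.2457 % ABV


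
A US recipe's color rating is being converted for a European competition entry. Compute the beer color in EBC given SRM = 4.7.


EBC = SRM · 1.97
EBC = 4.7 · 1.97

9.2590 EBC


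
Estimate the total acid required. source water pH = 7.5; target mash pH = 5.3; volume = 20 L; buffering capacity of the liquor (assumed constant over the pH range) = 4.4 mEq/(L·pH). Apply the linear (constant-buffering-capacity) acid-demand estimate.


acid = buffering capacity · (pH_source − pH_target) · V
acid = 4.4 · (7.5 − 5.3) · 20

193.6000 mEq


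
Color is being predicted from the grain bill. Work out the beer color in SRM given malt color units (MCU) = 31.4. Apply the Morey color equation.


SRM = 1.4922 · MCU^0.6859
SRM = 1.4922 · 31.4^0.6859

15.8698 SRM


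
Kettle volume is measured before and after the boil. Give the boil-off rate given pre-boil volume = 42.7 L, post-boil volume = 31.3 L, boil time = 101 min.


rate = (V_pre − V_post) / (t_min/60)
rate = (42.7 − 31.3) / (101/60)

6.7723 L/hr


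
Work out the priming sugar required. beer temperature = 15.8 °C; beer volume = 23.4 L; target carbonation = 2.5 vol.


residual = 14.695·(0.01821 + 0.09011·e^(−0.04·T));  sugar = (target − residual)·4.0·V
residual = 14.695·(0.01821 + 0.09011·e^(−0.04·15.8)) = 0.9714
sugar = (2.5 − 0.9714)·4.0·23.4

143.0744 g


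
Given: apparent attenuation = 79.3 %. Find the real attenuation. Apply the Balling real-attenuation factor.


RA = AA · 0.8192
RA = 79.3 · 0.8192

64.9626 %


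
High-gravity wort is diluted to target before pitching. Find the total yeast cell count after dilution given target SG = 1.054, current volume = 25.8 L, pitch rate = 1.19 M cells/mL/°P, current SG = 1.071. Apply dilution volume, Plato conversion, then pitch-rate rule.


V_w = V·((SG_c−1)/(SG_t−1)−1);  °P = 259 − 259/SG_t;  cells = rate·(V+V_w)·°P
V_w = 25.8·((1.071−1)/(1.054−1)−1) = 8.1222
V_final = 25.8 + 8.1222 = 33.9222
°P = 259 − 259/1.054 = 13.2694
cells = 1.19·33.9222·13.2694

535.6538 billion cells


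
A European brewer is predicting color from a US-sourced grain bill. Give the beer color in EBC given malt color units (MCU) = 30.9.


SRM = 1.4922·MCU^0.6859;  EBC = SRM·1.97
SRM = 1.4922·30.9^0.6859 = 15.6960
EBC = 15.6960·1.97

30.9212 EBC


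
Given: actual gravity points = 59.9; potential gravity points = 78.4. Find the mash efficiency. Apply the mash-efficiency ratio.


efficiency = actual / potential × 100
efficiency = 59.9 / 78.4 × 100

76.4031 %


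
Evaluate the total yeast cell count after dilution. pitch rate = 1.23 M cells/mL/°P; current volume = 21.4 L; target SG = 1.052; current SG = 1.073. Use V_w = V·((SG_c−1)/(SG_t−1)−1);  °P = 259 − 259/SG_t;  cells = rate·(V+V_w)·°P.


V_w = 21.4·((1.073−1)/(1.052−1)−1) = 8.6423
V_final = 21.4 + 8.6423 = 30.0423
°P = 259 − 259/1.052 = 12.8023
cells = 1.23·30.0423·12.8023

473.0704 billion cells


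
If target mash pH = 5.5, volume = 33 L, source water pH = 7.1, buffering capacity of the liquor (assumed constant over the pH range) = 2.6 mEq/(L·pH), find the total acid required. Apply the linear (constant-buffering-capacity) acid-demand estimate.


acid = buffering capacity · (pH_source − pH_target) · V
acid = 2.6 · (7.1 − 5.5) · 33

137.2800 mEq


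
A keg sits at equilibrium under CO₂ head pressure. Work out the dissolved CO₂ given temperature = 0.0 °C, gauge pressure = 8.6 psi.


vols = (P + 14.695)·(0.01821 + 0.09011·e^(−0.04·T))
vols = (8.6 + 14.695)·(0.01821 + 0.09011·e^(−0.04·0.0))

2.5233 volumes


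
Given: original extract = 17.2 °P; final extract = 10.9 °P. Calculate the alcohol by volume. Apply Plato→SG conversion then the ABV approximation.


SG = 259/(259 − P);  ABV = (OG − FG)·131.25
OG = 259/(259 − 17.2) = 1.0711
FG = 259/(259 − 10.9) = 1.0439
ABV = (1.0711 − 1.0439)·131.25

3.5699 % ABV


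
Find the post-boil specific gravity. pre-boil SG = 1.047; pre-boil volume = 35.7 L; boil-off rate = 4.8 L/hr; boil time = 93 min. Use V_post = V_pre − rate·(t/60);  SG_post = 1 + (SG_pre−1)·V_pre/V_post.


V_post = 35.7 − 4.8·(93/60) = 28.2600
SG_post = 1 + (1.047 − 1)·35.7/28.2600

1.0594


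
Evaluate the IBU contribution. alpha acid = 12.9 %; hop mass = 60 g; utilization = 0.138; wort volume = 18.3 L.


IBU = (α/100)·mass·U·1000 / V
IBU = (12.9/100)·60·0.138·1000 / 18.3

58.3672 IBU


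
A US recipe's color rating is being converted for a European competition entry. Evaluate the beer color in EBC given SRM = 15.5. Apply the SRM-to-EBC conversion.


EBC = SRM · 1.97
EBC = 15.5 · 1.97

30.5350 EBC


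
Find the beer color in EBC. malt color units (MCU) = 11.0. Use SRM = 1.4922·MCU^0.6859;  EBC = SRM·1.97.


SRM = 1.4922·11.0^0.6859 = 7.7289
EBC = 7.7289·1.97

15.2260 EBC


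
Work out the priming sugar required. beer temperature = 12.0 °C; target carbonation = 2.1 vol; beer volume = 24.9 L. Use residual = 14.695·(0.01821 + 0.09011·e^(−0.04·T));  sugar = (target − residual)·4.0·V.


residual = 14.695·(0.01821 + 0.09011·e^(−0.04·12.0)) = 1.0870
sugar = (2.1 − 1.0870)·4.0·24.9

100.8980 g


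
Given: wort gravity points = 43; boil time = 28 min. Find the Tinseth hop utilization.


U = 1.65·0.000125^(GP/1000) · (1 − e^(−0.04·t))/4.15
bigness = 1.65·0.000125^(43/1000) = 1.1211
boil_factor = (1 − e^(−0.04·28))/4.15 = 0.1623
U = 1.1211 · 0.1623

0.1820


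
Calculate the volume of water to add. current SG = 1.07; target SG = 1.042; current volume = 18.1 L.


V_water = V·((SG_curr − 1)/(SG_target − 1) − 1)
V_water = 18.1·((1.07 − 1)/(1.042 − 1) − 1)

12.0667 L


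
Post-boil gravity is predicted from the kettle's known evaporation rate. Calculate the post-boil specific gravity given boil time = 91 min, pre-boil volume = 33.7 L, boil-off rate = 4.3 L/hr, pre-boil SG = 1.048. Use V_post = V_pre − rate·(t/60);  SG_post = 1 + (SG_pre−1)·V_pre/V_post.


V_post = 33.7 − 4.3·(91/60) = 27.1783
SG_post = 1 + (1.048 − 1)·33.7/27.1783

1.0595


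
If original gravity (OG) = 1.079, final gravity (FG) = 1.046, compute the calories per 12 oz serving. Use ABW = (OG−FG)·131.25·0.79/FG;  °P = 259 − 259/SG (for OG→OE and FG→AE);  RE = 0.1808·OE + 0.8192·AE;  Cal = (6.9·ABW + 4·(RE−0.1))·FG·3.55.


ABW = (1.079 − 1.046)·131.25·0.79/1.046 = 3.2712
OE = 259 − 259/1.079 = 18.9629 °P
AE = 259 − 259/1.046 = 11.3901 °P
RE = 0.1808·18.9629 + 0.8192·11.3901 = 12.7592 °P
Cal = (6.9·3.2712 + 4·(12.7592−0.1))·1.046·3.55

271.8443 kcal


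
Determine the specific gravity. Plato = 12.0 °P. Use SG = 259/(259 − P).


SG = 259/(259 − 12.0)

1.0486


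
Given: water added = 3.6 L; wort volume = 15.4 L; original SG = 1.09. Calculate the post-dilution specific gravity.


SG_new = 1 + (SG_old − 1)·V_old/(V_old + V_water)
pts = (1.09 − 1)·1000·15.4/(15.4 + 3.6) = 72.9474
SG_new = 1 + 72.9474/1000

1.0729


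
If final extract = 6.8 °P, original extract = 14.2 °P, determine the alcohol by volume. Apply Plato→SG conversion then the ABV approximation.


SG = 259/(259 − P);  ABV = (OG − FG)·131.25
OG = 259/(259 − 14.2) = 1.0580
FG = 259/(259 − 6.8) = 1.0270
ABV = (1.0580 − 1.0270)·131.25

4.0745 % ABV


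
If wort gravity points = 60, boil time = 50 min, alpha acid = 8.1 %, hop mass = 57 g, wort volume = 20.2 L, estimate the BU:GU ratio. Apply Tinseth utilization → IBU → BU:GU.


U = 1.65·0.000125^(GP/1000)·(1−e^(−0.04t))/4.15;  IBU = (α/100)·m·U·1000/V;  BU:GU = IBU/GP
U = 1.65·0.000125^(60/1000)·(1−e^(−0.04·50))/4.15 = 0.2005
IBU = (8.1/100)·57·0.2005·1000/20.2 = 45.8254
BU:GU = 45.8254/60

0.7638


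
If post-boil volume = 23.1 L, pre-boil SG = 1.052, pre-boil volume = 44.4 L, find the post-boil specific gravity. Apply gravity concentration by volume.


SG_post = 1 + (SG_pre − 1)·V_pre/V_post
pts_pre = (1.052 − 1)·1000 = 52.0000
pts_post = 52.0000·44.4/23.1 = 99.9481
SG_post = 1 + 99.9481/1000

1.0999


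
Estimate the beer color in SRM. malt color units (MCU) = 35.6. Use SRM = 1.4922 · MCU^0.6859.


SRM = 1.4922 · 35.6^0.6859

17.2968 SRM


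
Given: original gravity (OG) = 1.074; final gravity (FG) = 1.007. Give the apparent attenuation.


AA = (OG − FG)/(OG − 1) · 100
AA = (1.074 − 1.007)/(1.074 − 1) · 100

90.5405 %


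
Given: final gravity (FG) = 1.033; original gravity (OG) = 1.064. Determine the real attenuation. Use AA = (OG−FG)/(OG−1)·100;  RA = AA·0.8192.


AA = (1.064 − 1.033)/(1.064 − 1)·100 = 48.4375
RA = 48.4375·0.8192

39.6800 %


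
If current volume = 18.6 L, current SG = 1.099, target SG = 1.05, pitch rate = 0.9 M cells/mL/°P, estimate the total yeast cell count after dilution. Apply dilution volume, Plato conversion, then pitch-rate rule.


V_w = V·((SG_c−1)/(SG_t−1)−1);  °P = 259 − 259/SG_t;  cells = rate·(V+V_w)·°P
V_w = 18.6·((1.099−1)/(1.05−1)−1) = 18.2280
V_final = 18.6 + 18.2280 = 36.8280
°P = 259 − 259/1.05 = 12.3333
cells = 0.9·36.8280·12.3333

408.7908 billion cells


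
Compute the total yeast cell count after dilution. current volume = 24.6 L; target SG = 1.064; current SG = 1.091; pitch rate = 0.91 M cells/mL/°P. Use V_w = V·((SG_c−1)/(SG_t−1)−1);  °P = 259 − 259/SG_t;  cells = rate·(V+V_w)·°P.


V_w = 24.6·((1.091−1)/(1.064−1)−1) = 10.3781
V_final = 24.6 + 10.3781 = 34.9781
°P = 259 − 259/1.064 = 15.5789
cells = 0.91·34.9781·15.5789

495.8794 billion cells


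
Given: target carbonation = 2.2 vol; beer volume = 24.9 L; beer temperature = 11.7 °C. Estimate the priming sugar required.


residual = 14.695·(0.01821 + 0.09011·e^(−0.04·T));  sugar = (target − residual)·4.0·V
residual = 14.695·(0.01821 + 0.09011·e^(−0.04·11.7)) = 1.0969
sugar = (2.2 − 1.0969)·4.0·24.9

109.8728 g


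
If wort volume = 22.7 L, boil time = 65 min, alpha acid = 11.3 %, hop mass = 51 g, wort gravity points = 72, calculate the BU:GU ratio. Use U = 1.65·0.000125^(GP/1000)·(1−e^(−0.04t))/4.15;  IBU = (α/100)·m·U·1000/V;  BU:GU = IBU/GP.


U = 1.65·0.000125^(72/1000)·(1−e^(−0.04·65))/4.15 = 0.1927
IBU = (11.3/100)·51·0.1927·1000/22.7 = 48.9236
BU:GU = 48.9236/72

0.6795


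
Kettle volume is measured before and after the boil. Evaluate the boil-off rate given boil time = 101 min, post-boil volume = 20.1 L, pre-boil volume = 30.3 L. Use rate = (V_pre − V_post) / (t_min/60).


rate = (30.3 − 20.1) / (101/60)

6.0594 L/hr


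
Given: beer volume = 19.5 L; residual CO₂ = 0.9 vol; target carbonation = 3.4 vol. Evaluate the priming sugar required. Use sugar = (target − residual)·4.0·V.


sugar = (3.4 − 0.9)·4.0·19.5

195.0000 g


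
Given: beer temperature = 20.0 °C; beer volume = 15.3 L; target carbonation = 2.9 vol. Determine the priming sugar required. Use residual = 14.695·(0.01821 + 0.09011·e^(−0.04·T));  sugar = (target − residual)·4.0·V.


residual = 14.695·(0.01821 + 0.09011·e^(−0.04·20.0)) = 0.8626
sugar = (2.9 − 0.8626)·4.0·15.3

124.6900 g


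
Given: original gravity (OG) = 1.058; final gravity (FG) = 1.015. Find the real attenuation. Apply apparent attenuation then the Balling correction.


AA = (OG−FG)/(OG−1)·100;  RA = AA·0.8192
AA = (1.058 − 1.015)/(1.058 − 1)·100 = 74.1379
RA = 74.1379·0.8192

60.7338 %


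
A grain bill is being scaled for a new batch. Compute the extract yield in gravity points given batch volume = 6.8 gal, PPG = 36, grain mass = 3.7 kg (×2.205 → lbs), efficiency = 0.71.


points = lbs × PPG × eff / vol
lbs = 3.7 × 2.205 = 8.1585
points = 8.1585 × 36 × 0.71 / 6.8

30.6664 points


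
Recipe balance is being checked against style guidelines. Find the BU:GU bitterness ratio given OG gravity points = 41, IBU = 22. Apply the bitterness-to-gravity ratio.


BU:GU = IBU / OG_points
BU:GU = 22 / 41

0.5366


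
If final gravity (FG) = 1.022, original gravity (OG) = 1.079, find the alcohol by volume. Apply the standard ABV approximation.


ABV = (OG − FG) · 131.25
ABV = (1.079 − 1.022) · 131.25

7.4812 % ABV


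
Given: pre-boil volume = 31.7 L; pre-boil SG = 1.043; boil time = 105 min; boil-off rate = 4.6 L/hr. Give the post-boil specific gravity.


V_post = V_pre − rate·(t/60);  SG_post = 1 + (SG_pre−1)·V_pre/V_post
V_post = 31.7 − 4.6·(105/60) = 23.6500
SG_post = 1 + (1.043 − 1)·31.7/23.6500

1.0576


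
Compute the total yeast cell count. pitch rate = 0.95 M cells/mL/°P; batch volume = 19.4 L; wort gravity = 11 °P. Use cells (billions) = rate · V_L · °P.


cells = 0.95 · 19.4 · 11

202.7300 billion cells


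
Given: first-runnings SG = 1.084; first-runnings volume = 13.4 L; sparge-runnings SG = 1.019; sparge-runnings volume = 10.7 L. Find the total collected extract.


total = Σ (SG_i − 1)·1000·V_i
first = (1.084 − 1)·1000·13.4 = 1125.6000
sparge = (1.019 − 1)·1000·10.7 = 203.3000
total = 1125.6000 + 203.3000

1328.9000 gravity·L


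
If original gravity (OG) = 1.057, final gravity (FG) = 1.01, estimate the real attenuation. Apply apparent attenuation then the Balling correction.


AA = (OG−FG)/(OG−1)·100;  RA = AA·0.8192
AA = (1.057 − 1.01)/(1.057 − 1)·100 = 82.4561
RA = 82.4561·0.8192

67.5481 %


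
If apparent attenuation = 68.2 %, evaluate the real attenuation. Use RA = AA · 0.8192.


RA = 68.2 · 0.8192

55.8694 %


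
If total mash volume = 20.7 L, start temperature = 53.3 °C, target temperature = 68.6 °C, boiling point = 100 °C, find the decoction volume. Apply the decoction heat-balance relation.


V_dec = V_total·(T_target − T_start)/(T_boil − T_start)
V_dec = 20.7·(68.6 − 53.3)/(100 − 53.3)

6.7818 L


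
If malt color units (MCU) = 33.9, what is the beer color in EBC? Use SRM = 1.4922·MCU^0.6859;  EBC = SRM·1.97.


SRM = 1.4922·33.9^0.6859 = 16.7260
EBC = 16.7260·1.97

32.9501 EBC


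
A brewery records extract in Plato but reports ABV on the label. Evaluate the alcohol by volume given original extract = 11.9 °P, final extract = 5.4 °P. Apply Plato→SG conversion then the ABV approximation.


SG = 259/(259 − P);  ABV = (OG − FG)·131.25
OG = 259/(259 − 11.9) = 1.0482
FG = 259/(259 − 5.4) = 1.0213
ABV = (1.0482 − 1.0213)·131.25

3.5261 % ABV


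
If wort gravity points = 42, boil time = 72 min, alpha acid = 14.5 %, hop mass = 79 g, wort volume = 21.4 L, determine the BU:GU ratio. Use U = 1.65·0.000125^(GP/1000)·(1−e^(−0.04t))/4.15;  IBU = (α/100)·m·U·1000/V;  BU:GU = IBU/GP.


U = 1.65·0.000125^(42/1000)·(1−e^(−0.04·72))/4.15 = 0.2573
IBU = (14.5/100)·79·0.2573·1000/21.4 = 137.7201
BU:GU = 137.7201/42

3.2791


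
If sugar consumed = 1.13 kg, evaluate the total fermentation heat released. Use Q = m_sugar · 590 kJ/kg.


Q = 1.13 · 590

666.7000 kJ


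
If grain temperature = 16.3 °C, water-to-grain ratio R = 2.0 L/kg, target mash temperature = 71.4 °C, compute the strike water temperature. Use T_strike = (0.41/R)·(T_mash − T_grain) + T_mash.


T_strike = (0.41/2.0)·(71.4 − 16.3) + 71.4

82.6955 °C


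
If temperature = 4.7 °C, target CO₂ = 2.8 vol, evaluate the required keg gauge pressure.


psi = vols/(0.01821 + 0.09011·e^(−0.04·T)) − 14.695
psi = 2.8/(0.01821 + 0.09011·e^(−0.04·4.7)) − 14.695

15.4526 psi


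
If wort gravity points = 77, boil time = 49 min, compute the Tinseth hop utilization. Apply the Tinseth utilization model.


U = 1.65·0.000125^(GP/1000) · (1 − e^(−0.04·t))/4.15
bigness = 1.65·0.000125^(77/1000) = 0.8259
boil_factor = (1 − e^(−0.04·49))/4.15 = 0.2070
U = 0.8259 · 0.2070

0.1710


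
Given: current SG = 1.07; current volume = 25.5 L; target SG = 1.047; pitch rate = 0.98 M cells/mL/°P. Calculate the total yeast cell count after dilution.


V_w = V·((SG_c−1)/(SG_t−1)−1);  °P = 259 − 259/SG_t;  cells = rate·(V+V_w)·°P
V_w = 25.5·((1.07−1)/(1.047−1)−1) = 12.4787
V_final = 25.5 + 12.4787 = 37.9787
°P = 259 − 259/1.047 = 11.6266
cells = 0.98·37.9787·11.6266

432.7304 billion cells


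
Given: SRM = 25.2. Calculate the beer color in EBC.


EBC = SRM · 1.97
EBC = 25.2 · 1.97

49.6440 EBC


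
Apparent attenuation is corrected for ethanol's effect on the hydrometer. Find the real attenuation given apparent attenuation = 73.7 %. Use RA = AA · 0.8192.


RA = 73.7 · 0.8192

60.3750 %


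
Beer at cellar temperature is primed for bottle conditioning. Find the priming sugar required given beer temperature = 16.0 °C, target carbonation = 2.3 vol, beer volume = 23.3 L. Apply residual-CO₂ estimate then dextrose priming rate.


residual = 14.695·(0.01821 + 0.09011·e^(−0.04·T));  sugar = (target − residual)·4.0·V
residual = 14.695·(0.01821 + 0.09011·e^(−0.04·16.0)) = 0.9658
sugar = (2.3 − 0.9658)·4.0·23.3

124.3457 g


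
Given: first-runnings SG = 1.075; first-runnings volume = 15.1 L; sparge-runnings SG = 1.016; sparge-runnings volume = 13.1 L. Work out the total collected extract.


total = Σ (SG_i − 1)·1000·V_i
first = (1.075 − 1)·1000·15.1 = 1132.5000
sparge = (1.016 − 1)·1000·13.1 = 209.6000
total = 1132.5000 + 209.6000

1342.1000 gravity·L


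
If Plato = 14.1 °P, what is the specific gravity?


SG = 259/(259 − P)
SG = 259/(259 − 14.1)

1.0576


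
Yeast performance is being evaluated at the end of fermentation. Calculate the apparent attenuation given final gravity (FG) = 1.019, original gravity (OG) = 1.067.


AA = (OG − FG)/(OG − 1) · 100
AA = (1.067 − 1.019)/(1.067 − 1) · 100

71.6418 %


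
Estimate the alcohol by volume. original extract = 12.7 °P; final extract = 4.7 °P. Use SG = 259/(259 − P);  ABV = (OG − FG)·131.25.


OG = 259/(259 − 12.7) = 1.0516
FG = 259/(259 − 4.7) = 1.0185
ABV = (1.0516 − 1.0185)·131.25

4.3419 % ABV


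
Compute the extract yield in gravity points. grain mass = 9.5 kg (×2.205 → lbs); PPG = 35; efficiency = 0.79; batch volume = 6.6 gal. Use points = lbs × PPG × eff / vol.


lbs = 9.5 × 2.205 = 20.9475
points = 20.9475 × 35 × 0.79 / 6.6

87.7573 points


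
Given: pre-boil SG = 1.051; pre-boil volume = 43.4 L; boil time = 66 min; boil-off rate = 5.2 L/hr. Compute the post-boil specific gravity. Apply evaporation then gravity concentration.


V_post = V_pre − rate·(t/60);  SG_post = 1 + (SG_pre−1)·V_pre/V_post
V_post = 43.4 − 5.2·(66/60) = 37.6800
SG_post = 1 + (1.051 − 1)·43.4/37.6800

1.0587


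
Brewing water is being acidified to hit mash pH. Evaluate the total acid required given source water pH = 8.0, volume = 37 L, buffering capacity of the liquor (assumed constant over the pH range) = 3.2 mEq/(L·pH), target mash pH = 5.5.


acid = buffering capacity · (pH_source − pH_target) · V
acid = 3.2 · (8.0 − 5.5) · 37

296.0000 mEq


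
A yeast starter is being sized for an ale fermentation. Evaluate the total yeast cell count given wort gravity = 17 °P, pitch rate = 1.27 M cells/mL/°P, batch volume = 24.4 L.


cells (billions) = rate · V_L · °P
cells = 1.27 · 24.4 · 17

526.7960 billion cells


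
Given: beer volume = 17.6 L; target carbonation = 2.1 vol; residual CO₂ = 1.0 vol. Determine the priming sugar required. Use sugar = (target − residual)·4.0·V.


sugar = (2.1 − 1.0)·4.0·17.6

77.4400 g


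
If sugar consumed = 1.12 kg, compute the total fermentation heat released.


Q = m_sugar · 590 kJ/kg
Q = 1.12 · 590

660.8000 kJ


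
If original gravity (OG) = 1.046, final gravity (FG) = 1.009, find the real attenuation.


AA = (OG−FG)/(OG−1)·100;  RA = AA·0.8192
AA = (1.046 − 1.009)/(1.046 − 1)·100 = 80.4348
RA = 80.4348·0.8192

65.8922 %


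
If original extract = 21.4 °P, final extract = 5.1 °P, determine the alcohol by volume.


SG = 259/(259 − P);  ABV = (OG − FG)·131.25
OG = 259/(259 − 21.4) = 1.0901
FG = 259/(259 − 5.1) = 1.0201
ABV = (1.0901 − 1.0201)·131.25

9.1850 % ABV


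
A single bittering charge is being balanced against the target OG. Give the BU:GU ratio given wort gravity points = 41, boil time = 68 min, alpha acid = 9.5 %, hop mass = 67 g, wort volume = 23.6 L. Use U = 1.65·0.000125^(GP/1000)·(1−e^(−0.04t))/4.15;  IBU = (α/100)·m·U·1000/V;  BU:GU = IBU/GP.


U = 1.65·0.000125^(41/1000)·(1−e^(−0.04·68))/4.15 = 0.2569
IBU = (9.5/100)·67·0.2569·1000/23.6 = 69.2948
BU:GU = 69.2948/41

1.6901


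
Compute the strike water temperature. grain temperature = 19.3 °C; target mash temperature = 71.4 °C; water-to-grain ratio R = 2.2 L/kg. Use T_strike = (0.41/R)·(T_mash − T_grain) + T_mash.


T_strike = (0.41/2.2)·(71.4 − 19.3) + 71.4

81.1095 °C


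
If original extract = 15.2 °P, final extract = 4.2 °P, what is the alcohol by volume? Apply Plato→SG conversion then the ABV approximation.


SG = 259/(259 − P);  ABV = (OG − FG)·131.25
OG = 259/(259 − 15.2) = 1.0623
FG = 259/(259 − 4.2) = 1.0165
ABV = (1.0623 − 1.0165)·131.25

6.0195 % ABV


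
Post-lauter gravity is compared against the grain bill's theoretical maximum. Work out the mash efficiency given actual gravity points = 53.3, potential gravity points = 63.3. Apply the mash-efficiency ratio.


efficiency = actual / potential × 100
efficiency = 53.3 / 63.3 × 100

84.2022 %


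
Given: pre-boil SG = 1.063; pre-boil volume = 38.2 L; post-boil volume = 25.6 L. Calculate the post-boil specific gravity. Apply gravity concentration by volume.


SG_post = 1 + (SG_pre − 1)·V_pre/V_post
pts_pre = (1.063 − 1)·1000 = 63.0000
pts_post = 63.0000·38.2/25.6 = 94.0078
SG_post = 1 + 94.0078/1000

1.0940


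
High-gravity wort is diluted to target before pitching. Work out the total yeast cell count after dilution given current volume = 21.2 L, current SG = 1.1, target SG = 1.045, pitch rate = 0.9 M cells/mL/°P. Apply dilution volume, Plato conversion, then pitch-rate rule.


V_w = V·((SG_c−1)/(SG_t−1)−1);  °P = 259 − 259/SG_t;  cells = rate·(V+V_w)·°P
V_w = 21.2·((1.1−1)/(1.045−1)−1) = 25.9111
V_final = 21.2 + 25.9111 = 47.1111
°P = 259 − 259/1.045 = 11.1531
cells = 0.9·47.1111·11.1531

472.8919 billion cells


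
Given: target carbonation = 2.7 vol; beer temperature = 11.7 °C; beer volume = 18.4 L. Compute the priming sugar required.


residual = 14.695·(0.01821 + 0.09011·e^(−0.04·T));  sugar = (target − residual)·4.0·V
residual = 14.695·(0.01821 + 0.09011·e^(−0.04·11.7)) = 1.0969
sugar = (2.7 − 1.0969)·4.0·18.4

117.9911 g


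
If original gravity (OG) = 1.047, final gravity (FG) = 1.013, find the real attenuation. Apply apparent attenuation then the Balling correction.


AA = (OG−FG)/(OG−1)·100;  RA = AA·0.8192
AA = (1.047 − 1.013)/(1.047 − 1)·100 = 72.3404
RA = 72.3404·0.8192

59.2613 %


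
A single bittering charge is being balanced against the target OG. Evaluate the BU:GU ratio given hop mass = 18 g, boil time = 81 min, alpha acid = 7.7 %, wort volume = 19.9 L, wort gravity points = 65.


U = 1.65·0.000125^(GP/1000)·(1−e^(−0.04t))/4.15;  IBU = (α/100)·m·U·1000/V;  BU:GU = IBU/GP
U = 1.65·0.000125^(65/1000)·(1−e^(−0.04·81))/4.15 = 0.2130
IBU = (7.7/100)·18·0.2130·1000/19.9 = 14.8352
BU:GU = 14.8352/65

0.2282


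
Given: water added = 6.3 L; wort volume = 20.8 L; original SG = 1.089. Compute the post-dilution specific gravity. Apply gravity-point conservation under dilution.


SG_new = 1 + (SG_old − 1)·V_old/(V_old + V_water)
pts = (1.089 − 1)·1000·20.8/(20.8 + 6.3) = 68.3100
SG_new = 1 + 68.3100/1000

1.0683


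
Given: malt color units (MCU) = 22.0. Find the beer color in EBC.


SRM = 1.4922·MCU^0.6859;  EBC = SRM·1.97
SRM = 1.4922·22.0^0.6859 = 12.4335
EBC = 12.4335·1.97

24.4941 EBC


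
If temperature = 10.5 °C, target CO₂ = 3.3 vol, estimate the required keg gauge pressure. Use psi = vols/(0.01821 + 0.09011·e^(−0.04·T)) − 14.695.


psi = 3.3/(0.01821 + 0.09011·e^(−0.04·10.5)) − 14.695

27.9316 psi


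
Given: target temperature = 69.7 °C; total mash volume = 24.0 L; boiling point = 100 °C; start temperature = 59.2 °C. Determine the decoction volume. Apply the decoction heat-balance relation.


V_dec = V_total·(T_target − T_start)/(T_boil − T_start)
V_dec = 24.0·(69.7 − 59.2)/(100 − 59.2)

6.1765 L


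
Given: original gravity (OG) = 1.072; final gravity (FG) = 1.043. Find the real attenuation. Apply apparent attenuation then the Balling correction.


AA = (OG−FG)/(OG−1)·100;  RA = AA·0.8192
AA = (1.072 − 1.043)/(1.072 − 1)·100 = 40.2778
RA = 40.2778·0.8192

32.9956 %


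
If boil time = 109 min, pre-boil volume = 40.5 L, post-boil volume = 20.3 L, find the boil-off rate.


rate = (V_pre − V_post) / (t_min/60)
rate = (40.5 − 20.3) / (109/60)

11.1193 L/hr


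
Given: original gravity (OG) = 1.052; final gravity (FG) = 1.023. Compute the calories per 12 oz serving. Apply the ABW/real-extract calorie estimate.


ABW = (OG−FG)·131.25·0.79/FG;  °P = 259 − 259/SG (for OG→OE and FG→AE);  RE = 0.1808·OE + 0.8192·AE;  Cal = (6.9·ABW + 4·(RE−0.1))·FG·3.55
ABW = (1.052 − 1.023)·131.25·0.79/1.023 = 2.9393
OE = 259 − 259/1.052 = 12.8023 °P
AE = 259 − 259/1.023 = 5.8231 °P
RE = 0.1808·12.8023 + 0.8192·5.8231 = 7.0849 °P
Cal = (6.9·2.9393 + 4·(7.0849−0.1))·1.023·3.55

175.1219 kcal


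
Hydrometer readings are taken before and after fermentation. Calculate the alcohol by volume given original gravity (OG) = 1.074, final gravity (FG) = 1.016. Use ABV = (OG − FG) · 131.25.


ABV = (1.074 − 1.016) · 131.25

7.6125 % ABV


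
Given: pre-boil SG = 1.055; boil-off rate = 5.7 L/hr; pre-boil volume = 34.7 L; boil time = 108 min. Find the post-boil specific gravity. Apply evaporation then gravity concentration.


V_post = V_pre − rate·(t/60);  SG_post = 1 + (SG_pre−1)·V_pre/V_post
V_post = 34.7 − 5.7·(108/60) = 24.4400
SG_post = 1 + (1.055 − 1)·34.7/24.4400

1.0781


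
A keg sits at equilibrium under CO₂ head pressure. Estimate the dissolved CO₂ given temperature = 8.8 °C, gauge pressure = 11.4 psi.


vols = (P + 14.695)·(0.01821 + 0.09011·e^(−0.04·T))
vols = (11.4 + 14.695)·(0.01821 + 0.09011·e^(−0.04·8.8))

2.1289 volumes


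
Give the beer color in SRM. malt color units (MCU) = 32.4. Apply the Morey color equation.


SRM = 1.4922 · MCU^0.6859
SRM = 1.4922 · 32.4^0.6859

16.2147 SRM


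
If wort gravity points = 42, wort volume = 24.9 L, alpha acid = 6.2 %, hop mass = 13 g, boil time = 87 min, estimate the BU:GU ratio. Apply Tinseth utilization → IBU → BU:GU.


U = 1.65·0.000125^(GP/1000)·(1−e^(−0.04t))/4.15;  IBU = (α/100)·m·U·1000/V;  BU:GU = IBU/GP
U = 1.65·0.000125^(42/1000)·(1−e^(−0.04·87))/4.15 = 0.2642
IBU = (6.2/100)·13·0.2642·1000/24.9 = 8.5517
BU:GU = 8.5517/42

0.2036


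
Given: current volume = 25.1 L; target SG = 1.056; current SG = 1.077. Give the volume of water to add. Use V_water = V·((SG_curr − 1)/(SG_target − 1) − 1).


V_water = 25.1·((1.077 − 1)/(1.056 − 1) − 1)

9.4125 L


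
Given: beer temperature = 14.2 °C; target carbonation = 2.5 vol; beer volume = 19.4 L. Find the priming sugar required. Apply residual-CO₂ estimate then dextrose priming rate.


residual = 14.695·(0.01821 + 0.09011·e^(−0.04·T));  sugar = (target − residual)·4.0·V
residual = 14.695·(0.01821 + 0.09011·e^(−0.04·14.2)) = 1.0179
sugar = (2.5 − 1.0179)·4.0·19.4

115.0075 g


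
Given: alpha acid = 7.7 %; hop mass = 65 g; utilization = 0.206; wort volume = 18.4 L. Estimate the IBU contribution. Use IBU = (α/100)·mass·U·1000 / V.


IBU = (7.7/100)·65·0.206·1000 / 18.4

56.0342 IBU


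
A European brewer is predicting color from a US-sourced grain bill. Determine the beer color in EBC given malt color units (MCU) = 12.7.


SRM = 1.4922·MCU^0.6859;  EBC = SRM·1.97
SRM = 1.4922·12.7^0.6859 = 8.5295
EBC = 8.5295·1.97

16.8032 EBC


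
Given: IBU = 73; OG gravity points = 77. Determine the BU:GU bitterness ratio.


BU:GU = IBU / OG_points
BU:GU = 73 / 77

0.9481


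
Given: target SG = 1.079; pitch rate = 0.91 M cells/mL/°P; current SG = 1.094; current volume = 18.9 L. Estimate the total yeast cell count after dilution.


V_w = V·((SG_c−1)/(SG_t−1)−1);  °P = 259 − 259/SG_t;  cells = rate·(V+V_w)·°P
V_w = 18.9·((1.094−1)/(1.079−1)−1) = 3.5886
V_final = 18.9 + 3.5886 = 22.4886
°P = 259 − 259/1.079 = 18.9629
cells = 0.91·22.4886·18.9629

388.0694 billion cells


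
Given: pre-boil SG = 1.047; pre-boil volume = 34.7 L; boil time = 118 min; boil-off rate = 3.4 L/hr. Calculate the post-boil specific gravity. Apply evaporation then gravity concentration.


V_post = V_pre − rate·(t/60);  SG_post = 1 + (SG_pre−1)·V_pre/V_post
V_post = 34.7 − 3.4·(118/60) = 28.0133
SG_post = 1 + (1.047 − 1)·34.7/28.0133

1.0582


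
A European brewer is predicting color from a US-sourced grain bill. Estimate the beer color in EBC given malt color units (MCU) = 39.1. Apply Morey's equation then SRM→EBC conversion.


SRM = 1.4922·MCU^0.6859;  EBC = SRM·1.97
SRM = 1.4922·39.1^0.6859 = 18.4460
EBC = 18.4460·1.97

36.3385 EBC


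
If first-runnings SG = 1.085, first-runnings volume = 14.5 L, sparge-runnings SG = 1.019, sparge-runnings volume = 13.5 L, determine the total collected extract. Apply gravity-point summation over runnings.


total = Σ (SG_i − 1)·1000·V_i
first = (1.085 − 1)·1000·14.5 = 1232.5000
sparge = (1.019 − 1)·1000·13.5 = 256.5000
total = 1232.5000 + 256.5000

1489.0000 gravity·L


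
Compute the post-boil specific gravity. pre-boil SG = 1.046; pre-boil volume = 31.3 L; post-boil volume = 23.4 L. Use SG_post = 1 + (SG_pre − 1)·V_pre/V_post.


pts_pre = (1.046 − 1)·1000 = 46.0000
pts_post = 46.0000·31.3/23.4 = 61.5299
SG_post = 1 + 61.5299/1000

1.0615


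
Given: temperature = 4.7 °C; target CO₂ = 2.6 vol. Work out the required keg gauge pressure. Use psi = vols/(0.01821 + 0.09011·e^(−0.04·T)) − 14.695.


psi = 2.6/(0.01821 + 0.09011·e^(−0.04·4.7)) − 14.695

13.2992 psi


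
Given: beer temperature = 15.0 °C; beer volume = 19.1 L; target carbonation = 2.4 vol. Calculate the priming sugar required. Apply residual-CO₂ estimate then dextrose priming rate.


residual = 14.695·(0.01821 + 0.09011·e^(−0.04·T));  sugar = (target − residual)·4.0·V
residual = 14.695·(0.01821 + 0.09011·e^(−0.04·15.0)) = 0.9943
sugar = (2.4 − 0.9943)·4.0·19.1

107.3944 g


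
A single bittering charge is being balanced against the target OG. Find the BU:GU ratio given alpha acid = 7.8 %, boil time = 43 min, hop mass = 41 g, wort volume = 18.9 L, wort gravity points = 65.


U = 1.65·0.000125^(GP/1000)·(1−e^(−0.04t))/4.15;  IBU = (α/100)·m·U·1000/V;  BU:GU = IBU/GP
U = 1.65·0.000125^(65/1000)·(1−e^(−0.04·43))/4.15 = 0.1820
IBU = (7.8/100)·41·0.1820·1000/18.9 = 30.7936
BU:GU = 30.7936/65

0.4737
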